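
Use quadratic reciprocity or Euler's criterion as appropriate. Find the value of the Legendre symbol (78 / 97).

-1

Pull out 2: since 97 ≡ 1 (mod 8), (2/97) = +1.
Reciprocity: 39 ≡ 3 and 97 ≡ 1 (mod 4), so (39/97) = +(97/39).
Reduce top mod 39: now compute (19/39).
Reciprocity: 19 ≡ 3 and 39 ≡ 3 (mod 4), so (19/39) = −(39/19).
Reduce top mod 19: now compute (1/19).
Reached (1/19) = 1. Collecting the sign flips along the way, the symbol is -1.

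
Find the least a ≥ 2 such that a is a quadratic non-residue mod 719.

(2/719) = +1, so 2 is a residue.
(3/719) = +1, so 3 is a residue.
(4/719) = +1, so 4 is a residue.
(5/719) = +1, so 5 is a residue.
(6/719) = +1, so 6 is a residue.
(7/719) = +1, so 7 is a residue.
(8/719) = +1, so 8 is a residue.
(9/719) = +1, so 9 is a residue.
(10/719) = +1, so 10 is a residue.
(11/719) = −1, so 11 is the smallest positive non-residue mod 719.

11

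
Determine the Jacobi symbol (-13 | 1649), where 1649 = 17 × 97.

-1

First reduce: -13 ≡ 1636 (mod 1649).
Pull out 2^2: since 1649 ≡ 1 (mod 8), (2/1649) = +1, so (2/1649)^2 = +1.
Reciprocity: 409 ≡ 1 and 1649 ≡ 1 (mod 4), so (409/1649) = +(1649/409).
Reduce top mod 409: now compute (13/409).
Reciprocity: 13 ≡ 1 and 409 ≡ 1 (mod 4), so (13/409) = +(409/13).
Reduce top mod 13: now compute (6/13).
Pull out 2: since 13 ≡ 5 (mod 8), (2/13) = -1.
Reciprocity: 3 ≡ 3 and 13 ≡ 1 (mod 4), so (3/13) = +(13/3).
Reduce top mod 3: now compute (1/3).
Reached (1/3) = 1. Collecting the sign flips along the way, the symbol is -1.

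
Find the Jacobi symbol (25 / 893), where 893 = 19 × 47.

1

Reciprocity: 25 ≡ 1 and 893 ≡ 1 (mod 4), so (25/893) = +(893/25).
Reduce top mod 25: now compute (18/25).
Pull out 2: since 25 ≡ 1 (mod 8), (2/25) = +1.
Reciprocity: 9 ≡ 1 and 25 ≡ 1 (mod 4), so (9/25) = +(25/9).
Reduce top mod 9: now compute (7/9).
Reciprocity: 7 ≡ 3 and 9 ≡ 1 (mod 4), so (7/9) = +(9/7).
Reduce top mod 7: now compute (2/7).
Pull out 2: since 7 ≡ 7 (mod 8), (2/7) = +1.
Reached (1/7) = 1. Collecting the sign flips along the way, the symbol is +1.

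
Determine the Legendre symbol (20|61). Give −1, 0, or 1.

1

Pull out 2^2: since 61 ≡ 5 (mod 8), (2/61) = -1, so (2/61)^2 = +1.
Reciprocity: 5 ≡ 1 and 61 ≡ 1 (mod 4), so (5/61) = +(61/5).
Reduce top mod 5: now compute (1/5).
Reached (1/5) = 1. Collecting the sign flips along the way, the symbol is +1.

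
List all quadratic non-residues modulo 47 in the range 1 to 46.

Square k = 1,…,23 (k and 47−k give the same square):
1²=1, 2²=4, 3²=9, 4²=16, 5²=25, 6²=36, 7²≡2, 8²≡17, 9²≡34, 10²≡6, 11²≡27, 12²≡3, 13²≡28, 14²≡8, 15²≡37, 16²≡21, 17²≡7, 18²≡42, 19²≡32, 20²≡24, 21²≡18, 22²≡14, 23²≡12 (mod 47).
The residues are {1, 2, 3, 4, 6, 7, 8, 9, 12, 14, 16, 17, 18, 21, 24, 25, 27, 28, 32, 34, 36, 37, 42}; the non-residues are the remaining 23 nonzero classes.

5, 10, 11, 13, 15, 19, 20, 22, 23, 26, 29, 30, 31, 33, 35, 38, 39, 40, 41, 43, 44, 45, 46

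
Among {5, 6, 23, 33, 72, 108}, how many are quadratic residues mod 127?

1

(5/127) = -1 → non-residue.
(6/127) = -1 → non-residue.
(23/127) = -1 → non-residue.
(33/127) = -1 → non-residue.
(72/127) = +1 → QR.
(108/127) = -1 → non-residue.
Total quadratic residues among the 6: 1.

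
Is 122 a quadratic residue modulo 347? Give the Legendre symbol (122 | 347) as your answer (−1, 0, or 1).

-1

Pull out 2: since 347 ≡ 3 (mod 8), (2/347) = -1.
Reciprocity: 61 ≡ 1 and 347 ≡ 3 (mod 4), so (61/347) = +(347/61).
Reduce top mod 61: now compute (42/61).
Pull out 2: since 61 ≡ 5 (mod 8), (2/61) = -1.
Reciprocity: 21 ≡ 1 and 61 ≡ 1 (mod 4), so (21/61) = +(61/21).
Reduce top mod 21: now compute (19/21).
Reciprocity: 19 ≡ 3 and 21 ≡ 1 (mod 4), so (19/21) = +(21/19).
Reduce top mod 19: now compute (2/19).
Pull out 2: since 19 ≡ 3 (mod 8), (2/19) = -1.
Reached (1/19) = 1. Collecting the sign flips along the way, the symbol is -1.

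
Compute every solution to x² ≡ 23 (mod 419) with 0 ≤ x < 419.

Since 419 ≡ 3 (mod 4), a square root of 23 is 23^((419+1)/4) = 23^105 mod 419.
Repeated squaring: 23^2≡110, 23^4≡368, 23^8≡87, 23^16≡27, 23^32≡310, 23^64≡149 (mod 419).
23^105 = 23^(64+32+8+1) ≡ 237 (mod 419).
Check: 237² = 56169 ≡ 23 (mod 419). The two roots are 182 and 237.

182, 237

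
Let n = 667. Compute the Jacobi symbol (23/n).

Reciprocity: 23 ≡ 3 and 667 ≡ 3 (mod 4), so (23/667) = −(667/23).
Reduce top mod 23: now compute (0/23).
Top reduces to 0: gcd > 1, so the symbol is 0.

0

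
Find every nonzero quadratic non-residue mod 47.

5 10 11 13 15 19 20 22 23 26 29 30 31 33 35 38 39 40 41 43 44 45 46

Square k = 1,…,23 (k and 47−k give the same square):
1²=1, 2²=4, 3²=9, 4²=16, 5²=25, 6²=36, 7²≡2, 8²≡17, 9²≡34, 10²≡6, 11²≡27, 12²≡3, 13²≡28, 14²≡8, 15²≡37, 16²≡21, 17²≡7, 18²≡42, 19²≡32, 20²≡24, 21²≡18, 22²≡14, 23²≡12 (mod 47).
The residues are {1, 2, 3, 4, 6, 7, 8, 9, 12, 14, 16, 17, 18, 21, 24, 25, 27, 28, 32, 34, 36, 37, 42}; the non-residues are the remaining 23 nonzero classes.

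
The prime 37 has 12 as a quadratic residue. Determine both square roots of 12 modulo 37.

7, 30

37 ≡ 1 (mod 4), so we find a root by search.
Trying successive values, 7² = 49 ≡ 12 (mod 37). The other root is 37 − 7 = 30.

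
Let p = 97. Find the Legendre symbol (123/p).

First reduce: 123 ≡ 26 (mod 97).
Pull out 2: since 97 ≡ 1 (mod 8), (2/97) = +1.
Reciprocity: 13 ≡ 1 and 97 ≡ 1 (mod 4), so (13/97) = +(97/13).
Reduce top mod 13: now compute (6/13).
Pull out 2: since 13 ≡ 5 (mod 8), (2/13) = -1.
Reciprocity: 3 ≡ 3 and 13 ≡ 1 (mod 4), so (3/13) = +(13/3).
Reduce top mod 3: now compute (1/3).
Reached (1/3) = 1. Collecting the sign flips along the way, the symbol is -1.

-1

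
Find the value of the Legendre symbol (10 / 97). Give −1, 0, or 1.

Pull out 2: since 97 ≡ 1 (mod 8), (2/97) = +1.
Reciprocity: 5 ≡ 1 and 97 ≡ 1 (mod 4), so (5/97) = +(97/5).
Reduce top mod 5: now compute (2/5).
Pull out 2: since 5 ≡ 5 (mod 8), (2/5) = -1.
Reached (1/5) = 1. Collecting the sign flips along the way, the symbol is -1.

-1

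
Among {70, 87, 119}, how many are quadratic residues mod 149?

(70/149) = -1 → non-residue.
(87/149) = -1 → non-residue.
(119/149) = +1 → QR.
Total quadratic residues among the 3: 1.

1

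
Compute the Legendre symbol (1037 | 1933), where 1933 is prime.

-1

Reciprocity: 1037 ≡ 1 and 1933 ≡ 1 (mod 4), so (1037/1933) = +(1933/1037).
Reduce top mod 1037: now compute (896/1037).
Pull out 2^7: since 1037 ≡ 5 (mod 8), (2/1037) = -1, so (2/1037)^7 = -1.
Reciprocity: 7 ≡ 3 and 1037 ≡ 1 (mod 4), so (7/1037) = +(1037/7).
Reduce top mod 7: now compute (1/7).
Reached (1/7) = 1. Collecting the sign flips along the way, the symbol is -1.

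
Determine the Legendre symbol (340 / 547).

1

Euler's criterion: (340/547) ≡ 340^273 (mod 547).
340^2 ≡ 183 (mod 547)
340^4 ≡ 122 (mod 547)
340^8 ≡ 115 (mod 547)
340^16 ≡ 97 (mod 547)
340^32 ≡ 110 (mod 547)
340^64 ≡ 66 (mod 547)
340^128 ≡ 527 (mod 547)
340^256 ≡ 400 (mod 547)
340^273 = 340^(256+16+1) ≡ 1 (mod 547).
Result is 1, so (340/547) = 1.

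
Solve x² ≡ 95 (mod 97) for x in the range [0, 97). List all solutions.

97 ≡ 1 (mod 4), so we find a root by search.
Trying successive values, 17² = 289 ≡ 95 (mod 97). The other root is 97 − 17 = 80.

17, 80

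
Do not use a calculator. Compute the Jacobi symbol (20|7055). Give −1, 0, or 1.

Pull out 2^2: since 7055 ≡ 7 (mod 8), (2/7055) = +1, so (2/7055)^2 = +1.
Reciprocity: 5 ≡ 1 and 7055 ≡ 3 (mod 4), so (5/7055) = +(7055/5).
Reduce top mod 5: now compute (0/5).
Top reduces to 0: gcd > 1, so the symbol is 0.

0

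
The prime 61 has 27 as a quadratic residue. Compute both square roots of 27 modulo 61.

61 ≡ 1 (mod 4), so we find a root by search.
Trying successive values, 24² = 576 ≡ 27 (mod 61). The other root is 61 − 24 = 37.

24, 37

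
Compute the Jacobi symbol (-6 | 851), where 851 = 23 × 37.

First reduce: -6 ≡ 845 (mod 851).
Reciprocity: 845 ≡ 1 and 851 ≡ 3 (mod 4), so (845/851) = +(851/845).
Reduce top mod 845: now compute (6/845).
Pull out 2: since 845 ≡ 5 (mod 8), (2/845) = -1.
Reciprocity: 3 ≡ 3 and 845 ≡ 1 (mod 4), so (3/845) = +(845/3).
Reduce top mod 3: now compute (2/3).
Pull out 2: since 3 ≡ 3 (mod 8), (2/3) = -1.
Reached (1/3) = 1. Collecting the sign flips along the way, the symbol is +1.

1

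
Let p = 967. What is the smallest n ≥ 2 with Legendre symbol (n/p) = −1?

(2/967) = +1, so 2 is a residue.
(3/967) = −1, so 3 is the smallest positive non-residue mod 967.

3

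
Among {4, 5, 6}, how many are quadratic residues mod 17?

1

(4/17) = +1 → QR.
(5/17) = -1 → non-residue.
(6/17) = -1 → non-residue.
Total quadratic residues among the 3: 1.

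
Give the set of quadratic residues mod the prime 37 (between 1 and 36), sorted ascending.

1,3,4,7,9,10,11,12,16,21,25,26,27,28,30,33,34,36

Square k = 1,…,18 (k and 37−k give the same square):
1²=1, 2²=4, 3²=9, 4²=16, 5²=25, 6²=36, 7²≡12, 8²≡27, 9²≡7, 10²≡26, 11²≡10, 12²≡33, 13²≡21, 14²≡11, 15²≡3, 16²≡34, 17²≡30, 18²≡28 (mod 37).
So the quadratic residues mod 37 are {1, 3, 4, 7, 9, 10, 11, 12, 16, 21, 25, 26, 27, 28, 30, 33, 34, 36}.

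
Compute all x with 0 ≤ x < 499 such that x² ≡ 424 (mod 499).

Since 499 ≡ 3 (mod 4), a square root of 424 is 424^((499+1)/4) = 424^125 mod 499.
Repeated squaring: 424^2≡136, 424^4≡33, 424^8≡91, 424^16≡297, 424^32≡385, 424^64≡22 (mod 499).
424^125 = 424^(64+32+16+8+4+1) ≡ 397 (mod 499).
Check: 397² = 157609 ≡ 424 (mod 499). The two roots are 102 and 397.

102, 397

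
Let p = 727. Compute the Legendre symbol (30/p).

Euler's criterion: (30/727) ≡ 30^363 (mod 727).
30^2 ≡ 173 (mod 727)
30^4 ≡ 122 (mod 727)
30^8 ≡ 344 (mod 727)
30^16 ≡ 562 (mod 727)
30^32 ≡ 326 (mod 727)
30^64 ≡ 134 (mod 727)
30^128 ≡ 508 (mod 727)
30^256 ≡ 706 (mod 727)
30^363 = 30^(256+64+32+8+2+1) ≡ 1 (mod 727).
Result is 1, so (30/727) = 1.

1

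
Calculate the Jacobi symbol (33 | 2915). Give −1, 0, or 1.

0

Reciprocity: 33 ≡ 1 and 2915 ≡ 3 (mod 4), so (33/2915) = +(2915/33).
Reduce top mod 33: now compute (11/33).
Reciprocity: 11 ≡ 3 and 33 ≡ 1 (mod 4), so (11/33) = +(33/11).
Reduce top mod 11: now compute (0/11).
Top reduces to 0: gcd > 1, so the symbol is 0.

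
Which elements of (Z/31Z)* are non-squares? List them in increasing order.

Square k = 1,…,15 (k and 31−k give the same square):
1²=1, 2²=4, 3²=9, 4²=16, 5²=25, 6²≡5, 7²≡18, 8²≡2, 9²≡19, 10²≡7, 11²≡28, 12²≡20, 13²≡14, 14²≡10, 15²≡8 (mod 31).
The residues are {1, 2, 4, 5, 7, 8, 9, 10, 14, 16, 18, 19, 20, 25, 28}; the non-residues are the remaining 15 nonzero classes.

3,6,11,12,13,15,17,21,22,23,24,26,27,29,30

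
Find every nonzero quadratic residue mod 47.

Square k = 1,…,23 (k and 47−k give the same square):
1²=1, 2²=4, 3²=9, 4²=16, 5²=25, 6²=36, 7²≡2, 8²≡17, 9²≡34, 10²≡6, 11²≡27, 12²≡3, 13²≡28, 14²≡8, 15²≡37, 16²≡21, 17²≡7, 18²≡42, 19²≡32, 20²≡24, 21²≡18, 22²≡14, 23²≡12 (mod 47).
So the quadratic residues mod 47 are {1, 2, 3, 4, 6, 7, 8, 9, 12, 14, 16, 17, 18, 21, 24, 25, 27, 28, 32, 34, 36, 37, 42}.

1,2,3,4,6,7,8,9,12,14,16,17,18,21,24,25,27,28,32,34,36,37,42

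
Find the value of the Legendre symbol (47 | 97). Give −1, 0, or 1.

Reciprocity: 47 ≡ 3 and 97 ≡ 1 (mod 4), so (47/97) = +(97/47).
Reduce top mod 47: now compute (3/47).
Reciprocity: 3 ≡ 3 and 47 ≡ 3 (mod 4), so (3/47) = −(47/3).
Reduce top mod 3: now compute (2/3).
Pull out 2: since 3 ≡ 3 (mod 8), (2/3) = -1.
Reached (1/3) = 1. Collecting the sign flips along the way, the symbol is +1.

1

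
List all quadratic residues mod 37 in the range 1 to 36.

1 3 4 7 9 10 11 12 16 21 25 26 27 28 30 33 34 36

Square k = 1,…,18 (k and 37−k give the same square):
1²=1, 2²=4, 3²=9, 4²=16, 5²=25, 6²=36, 7²≡12, 8²≡27, 9²≡7, 10²≡26, 11²≡10, 12²≡33, 13²≡21, 14²≡11, 15²≡3, 16²≡34, 17²≡30, 18²≡28 (mod 37).
So the quadratic residues mod 37 are {1, 3, 4, 7, 9, 10, 11, 12, 16, 21, 25, 26, 27, 28, 30, 33, 34, 36}.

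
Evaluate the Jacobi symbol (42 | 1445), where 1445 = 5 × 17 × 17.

Pull out 2: since 1445 ≡ 5 (mod 8), (2/1445) = -1.
Reciprocity: 21 ≡ 1 and 1445 ≡ 1 (mod 4), so (21/1445) = +(1445/21).
Reduce top mod 21: now compute (17/21).
Reciprocity: 17 ≡ 1 and 21 ≡ 1 (mod 4), so (17/21) = +(21/17).
Reduce top mod 17: now compute (4/17).
Pull out 2^2: since 17 ≡ 1 (mod 8), (2/17) = +1, so (2/17)^2 = +1.
Reached (1/17) = 1. Collecting the sign flips along the way, the symbol is -1.

-1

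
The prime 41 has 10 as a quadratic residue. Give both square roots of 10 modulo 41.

16, 25

41 ≡ 1 (mod 4), so we find a root by search.
Trying successive values, 16² = 256 ≡ 10 (mod 41). The other root is 41 − 16 = 25.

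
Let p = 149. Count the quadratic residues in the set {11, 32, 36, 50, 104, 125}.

(11/149) = -1 → non-residue.
(32/149) = -1 → non-residue.
(36/149) = +1 → QR.
(50/149) = -1 → non-residue.
(104/149) = +1 → QR.
(125/149) = +1 → QR.
Total quadratic residues among the 6: 3.

3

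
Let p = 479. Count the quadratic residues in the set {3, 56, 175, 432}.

4

(3/479) = +1 → QR.
(56/479) = +1 → QR.
(175/479) = +1 → QR.
(432/479) = +1 → QR.
Total quadratic residues among the 4: 4.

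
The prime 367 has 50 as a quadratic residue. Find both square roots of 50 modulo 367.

28, 339

Since 367 ≡ 3 (mod 4), a square root of 50 is 50^((367+1)/4) = 50^92 mod 367.
Repeated squaring: 50^2≡298, 50^4≡357, 50^8≡100, 50^16≡91, 50^32≡207, 50^64≡277 (mod 367).
50^92 = 50^(64+16+8+4) ≡ 28 (mod 367).
Check: 28² = 784 ≡ 50 (mod 367). The two roots are 28 and 339.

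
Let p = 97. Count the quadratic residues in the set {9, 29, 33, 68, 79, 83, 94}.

(9/97) = +1 → QR.
(29/97) = -1 → non-residue.
(33/97) = +1 → QR.
(68/97) = -1 → non-residue.
(79/97) = +1 → QR.
(83/97) = -1 → non-residue.
(94/97) = +1 → QR.
Total quadratic residues among the 7: 4.

4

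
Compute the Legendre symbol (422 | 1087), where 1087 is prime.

Euler's criterion: (422/1087) ≡ 422^543 (mod 1087).
422^2 ≡ 903 (mod 1087)
422^4 ≡ 159 (mod 1087)
422^8 ≡ 280 (mod 1087)
422^16 ≡ 136 (mod 1087)
422^32 ≡ 17 (mod 1087)
422^64 ≡ 289 (mod 1087)
422^128 ≡ 909 (mod 1087)
422^256 ≡ 161 (mod 1087)
422^512 ≡ 920 (mod 1087)
422^543 = 422^(512+16+8+4+2+1) ≡ 1 (mod 1087).
Result is 1, so (422/1087) = 1.

1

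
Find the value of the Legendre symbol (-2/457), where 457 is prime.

Euler's criterion: (-2/457) ≡ 455^228 (mod 457).
455^2 ≡ 4 (mod 457)
455^4 ≡ 16 (mod 457)
455^8 ≡ 256 (mod 457)
455^16 ≡ 185 (mod 457)
455^32 ≡ 407 (mod 457)
455^64 ≡ 215 (mod 457)
455^128 ≡ 68 (mod 457)
455^228 = 455^(128+64+32+4) ≡ 1 (mod 457).
Result is 1, so (-2/457) = 1.

1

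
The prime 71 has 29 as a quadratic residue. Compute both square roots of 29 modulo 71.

Since 71 ≡ 3 (mod 4), a square root of 29 is 29^((71+1)/4) = 29^18 mod 71.
Repeated squaring: 29^2≡60, 29^4≡50, 29^8≡15, 29^16≡12 (mod 71).
29^18 = 29^(16+2) ≡ 10 (mod 71).
Check: 10² = 100 ≡ 29 (mod 71). The two roots are 10 and 61.

10, 61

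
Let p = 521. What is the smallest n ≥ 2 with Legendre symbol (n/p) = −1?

3

(2/521) = +1, so 2 is a residue.
(3/521) = −1, so 3 is the smallest positive non-residue mod 521.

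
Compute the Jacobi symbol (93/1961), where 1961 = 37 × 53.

Reciprocity: 93 ≡ 1 and 1961 ≡ 1 (mod 4), so (93/1961) = +(1961/93).
Reduce top mod 93: now compute (8/93).
Pull out 2^3: since 93 ≡ 5 (mod 8), (2/93) = -1, so (2/93)^3 = -1.
Reached (1/93) = 1. Collecting the sign flips along the way, the symbol is -1.

-1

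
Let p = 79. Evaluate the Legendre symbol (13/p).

Reciprocity: 13 ≡ 1 and 79 ≡ 3 (mod 4), so (13/79) = +(79/13).
Reduce top mod 13: now compute (1/13).
Reached (1/13) = 1. Collecting the sign flips along the way, the symbol is +1.

1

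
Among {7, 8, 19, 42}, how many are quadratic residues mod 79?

(7/79) = -1 → non-residue.
(8/79) = +1 → QR.
(19/79) = +1 → QR.
(42/79) = +1 → QR.
Total quadratic residues among the 4: 3.

3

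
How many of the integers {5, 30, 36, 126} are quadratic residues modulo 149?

(5/149) = +1 → QR.
(30/149) = +1 → QR.
(36/149) = +1 → QR.
(126/149) = -1 → non-residue.
Total quadratic residues among the 4: 3.

3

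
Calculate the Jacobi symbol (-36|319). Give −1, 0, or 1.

-1

First reduce: -36 ≡ 283 (mod 319).
Reciprocity: 283 ≡ 3 and 319 ≡ 3 (mod 4), so (283/319) = −(319/283).
Reduce top mod 283: now compute (36/283).
Pull out 2^2: since 283 ≡ 3 (mod 8), (2/283) = -1, so (2/283)^2 = +1.
Reciprocity: 9 ≡ 1 and 283 ≡ 3 (mod 4), so (9/283) = +(283/9).
Reduce top mod 9: now compute (4/9).
Pull out 2^2: since 9 ≡ 1 (mod 8), (2/9) = +1, so (2/9)^2 = +1.
Reached (1/9) = 1. Collecting the sign flips along the way, the symbol is -1.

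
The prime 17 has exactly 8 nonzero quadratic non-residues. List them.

3 5 6 7 10 11 12 14

Square k = 1,…,8 (k and 17−k give the same square):
1²=1, 2²=4, 3²=9, 4²=16, 5²≡8, 6²≡2, 7²≡15, 8²≡13 (mod 17).
The residues are {1, 2, 4, 8, 9, 13, 15, 16}; the non-residues are the remaining 8 nonzero classes.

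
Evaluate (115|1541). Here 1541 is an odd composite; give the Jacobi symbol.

0

Reciprocity: 115 ≡ 3 and 1541 ≡ 1 (mod 4), so (115/1541) = +(1541/115).
Reduce top mod 115: now compute (46/115).
Pull out 2: since 115 ≡ 3 (mod 8), (2/115) = -1.
Reciprocity: 23 ≡ 3 and 115 ≡ 3 (mod 4), so (23/115) = −(115/23).
Reduce top mod 23: now compute (0/23).
Top reduces to 0: gcd > 1, so the symbol is 0.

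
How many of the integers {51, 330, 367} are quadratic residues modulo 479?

(51/479) = -1 → non-residue.
(330/479) = +1 → QR.
(367/479) = -1 → non-residue.
Total quadratic residues among the 3: 1.

1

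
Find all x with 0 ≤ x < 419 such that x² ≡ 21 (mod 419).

Since 419 ≡ 3 (mod 4), a square root of 21 is 21^((419+1)/4) = 21^105 mod 419.
Repeated squaring: 21^2≡22, 21^4≡65, 21^8≡35, 21^16≡387, 21^32≡186, 21^64≡238 (mod 419).
21^105 = 21^(64+32+8+1) ≡ 373 (mod 419).
Check: 373² = 139129 ≡ 21 (mod 419). The two roots are 46 and 373.

46, 373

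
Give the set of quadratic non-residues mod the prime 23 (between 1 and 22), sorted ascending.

5, 7, 10, 11, 14, 15, 17, 19, 20, 21, 22

Square k = 1,…,11 (k and 23−k give the same square):
1²=1, 2²=4, 3²=9, 4²=16, 5²≡2, 6²≡13, 7²≡3, 8²≡18, 9²≡12, 10²≡8, 11²≡6 (mod 23).
The residues are {1, 2, 3, 4, 6, 8, 9, 12, 13, 16, 18}; the non-residues are the remaining 11 nonzero classes.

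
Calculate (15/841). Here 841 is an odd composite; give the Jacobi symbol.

Reciprocity: 15 ≡ 3 and 841 ≡ 1 (mod 4), so (15/841) = +(841/15).
Reduce top mod 15: now compute (1/15).
Reached (1/15) = 1. Collecting the sign flips along the way, the symbol is +1.

1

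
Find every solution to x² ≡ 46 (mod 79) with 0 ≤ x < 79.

21, 58

Since 79 ≡ 3 (mod 4), a square root of 46 is 46^((79+1)/4) = 46^20 mod 79.
Repeated squaring: 46^2≡62, 46^4≡52, 46^8≡18, 46^16≡8 (mod 79).
46^20 = 46^(16+4) ≡ 21 (mod 79).
Check: 21² = 441 ≡ 46 (mod 79). The two roots are 21 and 58.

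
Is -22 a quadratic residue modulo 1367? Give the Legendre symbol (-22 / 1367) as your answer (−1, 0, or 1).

First reduce: -22 ≡ 1345 (mod 1367).
Reciprocity: 1345 ≡ 1 and 1367 ≡ 3 (mod 4), so (1345/1367) = +(1367/1345).
Reduce top mod 1345: now compute (22/1345).
Pull out 2: since 1345 ≡ 1 (mod 8), (2/1345) = +1.
Reciprocity: 11 ≡ 3 and 1345 ≡ 1 (mod 4), so (11/1345) = +(1345/11).
Reduce top mod 11: now compute (3/11).
Reciprocity: 3 ≡ 3 and 11 ≡ 3 (mod 4), so (3/11) = −(11/3).
Reduce top mod 3: now compute (2/3).
Pull out 2: since 3 ≡ 3 (mod 8), (2/3) = -1.
Reached (1/3) = 1. Collecting the sign flips along the way, the symbol is +1.

1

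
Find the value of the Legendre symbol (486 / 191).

Euler's criterion: (486/191) ≡ 104^95 (mod 191).
104^2 ≡ 120 (mod 191)
104^4 ≡ 75 (mod 191)
104^8 ≡ 86 (mod 191)
104^16 ≡ 138 (mod 191)
104^32 ≡ 135 (mod 191)
104^64 ≡ 80 (mod 191)
104^95 = 104^(64+16+8+4+2+1) ≡ 1 (mod 191).
Result is 1, so (486/191) = 1.

1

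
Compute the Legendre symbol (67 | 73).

Reciprocity: 67 ≡ 3 and 73 ≡ 1 (mod 4), so (67/73) = +(73/67).
Reduce top mod 67: now compute (6/67).
Pull out 2: since 67 ≡ 3 (mod 8), (2/67) = -1.
Reciprocity: 3 ≡ 3 and 67 ≡ 3 (mod 4), so (3/67) = −(67/3).
Reduce top mod 3: now compute (1/3).
Reached (1/3) = 1. Collecting the sign flips along the way, the symbol is +1.

1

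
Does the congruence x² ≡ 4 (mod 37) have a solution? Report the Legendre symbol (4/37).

1

Euler's criterion: (4/37) ≡ 4^18 (mod 37).
4^2 ≡ 16 (mod 37)
4^4 ≡ 34 (mod 37)
4^8 ≡ 9 (mod 37)
4^16 ≡ 7 (mod 37)
4^18 = 4^(16+2) ≡ 1 (mod 37).
Result is 1, so (4/37) = 1.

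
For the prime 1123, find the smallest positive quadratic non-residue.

(2/1123) = −1, so 2 is the smallest positive non-residue mod 1123.

2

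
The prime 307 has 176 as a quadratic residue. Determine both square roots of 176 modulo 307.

100, 207

Since 307 ≡ 3 (mod 4), a square root of 176 is 176^((307+1)/4) = 176^77 mod 307.
Repeated squaring: 176^2≡276, 176^4≡40, 176^8≡65, 176^16≡234, 176^32≡110, 176^64≡127 (mod 307).
176^77 = 176^(64+8+4+1) ≡ 100 (mod 307).
Check: 100² = 10000 ≡ 176 (mod 307). The two roots are 100 and 207.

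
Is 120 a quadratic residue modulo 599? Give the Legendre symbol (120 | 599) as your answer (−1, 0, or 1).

1

Pull out 2^3: since 599 ≡ 7 (mod 8), (2/599) = +1, so (2/599)^3 = +1.
Reciprocity: 15 ≡ 3 and 599 ≡ 3 (mod 4), so (15/599) = −(599/15).
Reduce top mod 15: now compute (14/15).
Pull out 2: since 15 ≡ 7 (mod 8), (2/15) = +1.
Reciprocity: 7 ≡ 3 and 15 ≡ 3 (mod 4), so (7/15) = −(15/7).
Reduce top mod 7: now compute (1/7).
Reached (1/7) = 1. Collecting the sign flips along the way, the symbol is +1.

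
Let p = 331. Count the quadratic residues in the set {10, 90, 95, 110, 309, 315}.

(10/331) = -1 → non-residue.
(90/331) = -1 → non-residue.
(95/331) = +1 → QR.
(110/331) = +1 → QR.
(309/331) = -1 → non-residue.
(315/331) = -1 → non-residue.
Total quadratic residues among the 6: 2.

2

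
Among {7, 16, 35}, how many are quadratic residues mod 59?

3

(7/59) = +1 → QR.
(16/59) = +1 → QR.
(35/59) = +1 → QR.
Total quadratic residues among the 3: 3.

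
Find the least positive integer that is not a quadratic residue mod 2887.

3

(2/2887) = +1, so 2 is a residue.
(3/2887) = −1, so 3 is the smallest positive non-residue mod 2887.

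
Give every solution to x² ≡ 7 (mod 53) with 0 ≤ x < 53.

53 ≡ 1 (mod 4), so we find a root by search.
Trying successive values, 22² = 484 ≡ 7 (mod 53). The other root is 53 − 22 = 31.

22, 31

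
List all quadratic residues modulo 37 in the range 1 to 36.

1 3 4 7 9 10 11 12 16 21 25 26 27 28 30 33 34 36

Square k = 1,…,18 (k and 37−k give the same square):
1²=1, 2²=4, 3²=9, 4²=16, 5²=25, 6²=36, 7²≡12, 8²≡27, 9²≡7, 10²≡26, 11²≡10, 12²≡33, 13²≡21, 14²≡11, 15²≡3, 16²≡34, 17²≡30, 18²≡28 (mod 37).
So the quadratic residues mod 37 are {1, 3, 4, 7, 9, 10, 11, 12, 16, 21, 25, 26, 27, 28, 30, 33, 34, 36}.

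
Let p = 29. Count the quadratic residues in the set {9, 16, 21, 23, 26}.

3

(9/29) = +1 → QR.
(16/29) = +1 → QR.
(21/29) = -1 → non-residue.
(23/29) = +1 → QR.
(26/29) = -1 → non-residue.
Total quadratic residues among the 5: 3.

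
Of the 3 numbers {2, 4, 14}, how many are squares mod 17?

2

(2/17) = +1 → QR.
(4/17) = +1 → QR.
(14/17) = -1 → non-residue.
Total quadratic residues among the 3: 2.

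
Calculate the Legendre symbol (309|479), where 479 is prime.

1

Reciprocity: 309 ≡ 1 and 479 ≡ 3 (mod 4), so (309/479) = +(479/309).
Reduce top mod 309: now compute (170/309).
Pull out 2: since 309 ≡ 5 (mod 8), (2/309) = -1.
Reciprocity: 85 ≡ 1 and 309 ≡ 1 (mod 4), so (85/309) = +(309/85).
Reduce top mod 85: now compute (54/85).
Pull out 2: since 85 ≡ 5 (mod 8), (2/85) = -1.
Reciprocity: 27 ≡ 3 and 85 ≡ 1 (mod 4), so (27/85) = +(85/27).
Reduce top mod 27: now compute (4/27).
Pull out 2^2: since 27 ≡ 3 (mod 8), (2/27) = -1, so (2/27)^2 = +1.
Reached (1/27) = 1. Collecting the sign flips along the way, the symbol is +1.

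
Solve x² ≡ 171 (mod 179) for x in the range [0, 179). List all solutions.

23, 156

Since 179 ≡ 3 (mod 4), a square root of 171 is 171^((179+1)/4) = 171^45 mod 179.
Repeated squaring: 171^2≡64, 171^4≡158, 171^8≡83, 171^16≡87, 171^32≡51 (mod 179).
171^45 = 171^(32+8+4+1) ≡ 156 (mod 179).
Check: 156² = 24336 ≡ 171 (mod 179). The two roots are 23 and 156.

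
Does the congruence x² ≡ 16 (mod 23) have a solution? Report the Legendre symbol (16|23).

Euler's criterion: (16/23) ≡ 16^11 (mod 23).
16^2 ≡ 3 (mod 23)
16^4 ≡ 9 (mod 23)
16^8 ≡ 12 (mod 23)
16^11 = 16^(8+2+1) ≡ 1 (mod 23).
Result is 1, so (16/23) = 1.

1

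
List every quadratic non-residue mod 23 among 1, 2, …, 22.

5,7,10,11,14,15,17,19,20,21,22

Square k = 1,…,11 (k and 23−k give the same square):
1²=1, 2²=4, 3²=9, 4²=16, 5²≡2, 6²≡13, 7²≡3, 8²≡18, 9²≡12, 10²≡8, 11²≡6 (mod 23).
The residues are {1, 2, 3, 4, 6, 8, 9, 12, 13, 16, 18}; the non-residues are the remaining 11 nonzero classes.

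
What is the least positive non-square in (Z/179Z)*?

2

(2/179) = −1, so 2 is the smallest positive non-residue mod 179.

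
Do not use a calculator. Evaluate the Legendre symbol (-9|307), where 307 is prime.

-1

First reduce: -9 ≡ 298 (mod 307).
Pull out 2: since 307 ≡ 3 (mod 8), (2/307) = -1.
Reciprocity: 149 ≡ 1 and 307 ≡ 3 (mod 4), so (149/307) = +(307/149).
Reduce top mod 149: now compute (9/149).
Reciprocity: 9 ≡ 1 and 149 ≡ 1 (mod 4), so (9/149) = +(149/9).
Reduce top mod 9: now compute (5/9).
Reciprocity: 5 ≡ 1 and 9 ≡ 1 (mod 4), so (5/9) = +(9/5).
Reduce top mod 5: now compute (4/5).
Pull out 2^2: since 5 ≡ 5 (mod 8), (2/5) = -1, so (2/5)^2 = +1.
Reached (1/5) = 1. Collecting the sign flips along the way, the symbol is -1.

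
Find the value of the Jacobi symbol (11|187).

0

Reciprocity: 11 ≡ 3 and 187 ≡ 3 (mod 4), so (11/187) = −(187/11).
Reduce top mod 11: now compute (0/11).
Top reduces to 0: gcd > 1, so the symbol is 0.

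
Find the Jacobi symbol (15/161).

-1

Reciprocity: 15 ≡ 3 and 161 ≡ 1 (mod 4), so (15/161) = +(161/15).
Reduce top mod 15: now compute (11/15).
Reciprocity: 11 ≡ 3 and 15 ≡ 3 (mod 4), so (11/15) = −(15/11).
Reduce top mod 11: now compute (4/11).
Pull out 2^2: since 11 ≡ 3 (mod 8), (2/11) = -1, so (2/11)^2 = +1.
Reached (1/11) = 1. Collecting the sign flips along the way, the symbol is -1.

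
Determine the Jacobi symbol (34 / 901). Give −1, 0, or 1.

Pull out 2: since 901 ≡ 5 (mod 8), (2/901) = -1.
Reciprocity: 17 ≡ 1 and 901 ≡ 1 (mod 4), so (17/901) = +(901/17).
Reduce top mod 17: now compute (0/17).
Top reduces to 0: gcd > 1, so the symbol is 0.

0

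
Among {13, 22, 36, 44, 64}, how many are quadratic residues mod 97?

4

(13/97) = -1 → non-residue.
(22/97) = +1 → QR.
(36/97) = +1 → QR.
(44/97) = +1 → QR.
(64/97) = +1 → QR.
Total quadratic residues among the 5: 4.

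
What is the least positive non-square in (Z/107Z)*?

2

(2/107) = −1, so 2 is the smallest positive non-residue mod 107.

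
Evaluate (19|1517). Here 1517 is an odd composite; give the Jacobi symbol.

1

Reciprocity: 19 ≡ 3 and 1517 ≡ 1 (mod 4), so (19/1517) = +(1517/19).
Reduce top mod 19: now compute (16/19).
Pull out 2^4: since 19 ≡ 3 (mod 8), (2/19) = -1, so (2/19)^4 = +1.
Reached (1/19) = 1. Collecting the sign flips along the way, the symbol is +1.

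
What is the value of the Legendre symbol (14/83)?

Pull out 2: since 83 ≡ 3 (mod 8), (2/83) = -1.
Reciprocity: 7 ≡ 3 and 83 ≡ 3 (mod 4), so (7/83) = −(83/7).
Reduce top mod 7: now compute (6/7).
Pull out 2: since 7 ≡ 7 (mod 8), (2/7) = +1.
Reciprocity: 3 ≡ 3 and 7 ≡ 3 (mod 4), so (3/7) = −(7/3).
Reduce top mod 3: now compute (1/3).
Reached (1/3) = 1. Collecting the sign flips along the way, the symbol is -1.

-1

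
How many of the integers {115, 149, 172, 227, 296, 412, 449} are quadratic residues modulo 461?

5

(115/461) = +1 → QR.
(149/461) = -1 → non-residue.
(172/461) = +1 → QR.
(227/461) = +1 → QR.
(296/461) = +1 → QR.
(412/461) = +1 → QR.
(449/461) = -1 → non-residue.
Total quadratic residues among the 7: 5.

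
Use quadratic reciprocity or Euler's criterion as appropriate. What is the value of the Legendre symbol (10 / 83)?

Pull out 2: since 83 ≡ 3 (mod 8), (2/83) = -1.
Reciprocity: 5 ≡ 1 and 83 ≡ 3 (mod 4), so (5/83) = +(83/5).
Reduce top mod 5: now compute (3/5).
Reciprocity: 3 ≡ 3 and 5 ≡ 1 (mod 4), so (3/5) = +(5/3).
Reduce top mod 3: now compute (2/3).
Pull out 2: since 3 ≡ 3 (mod 8), (2/3) = -1.
Reached (1/3) = 1. Collecting the sign flips along the way, the symbol is +1.

1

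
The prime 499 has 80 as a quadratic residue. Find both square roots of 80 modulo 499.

200, 299

Since 499 ≡ 3 (mod 4), a square root of 80 is 80^((499+1)/4) = 80^125 mod 499.
Repeated squaring: 80^2≡412, 80^4≡84, 80^8≡70, 80^16≡409, 80^32≡116, 80^64≡482 (mod 499).
80^125 = 80^(64+32+16+8+4+1) ≡ 299 (mod 499).
Check: 299² = 89401 ≡ 80 (mod 499). The two roots are 200 and 299.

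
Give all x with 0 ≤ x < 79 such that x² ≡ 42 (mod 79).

Since 79 ≡ 3 (mod 4), a square root of 42 is 42^((79+1)/4) = 42^20 mod 79.
Repeated squaring: 42^2≡26, 42^4≡44, 42^8≡40, 42^16≡20 (mod 79).
42^20 = 42^(16+4) ≡ 11 (mod 79).
Check: 11² = 121 ≡ 42 (mod 79). The two roots are 11 and 68.

11, 68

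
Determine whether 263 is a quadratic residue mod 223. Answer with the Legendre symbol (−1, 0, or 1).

First reduce: 263 ≡ 40 (mod 223).
Pull out 2^3: since 223 ≡ 7 (mod 8), (2/223) = +1, so (2/223)^3 = +1.
Reciprocity: 5 ≡ 1 and 223 ≡ 3 (mod 4), so (5/223) = +(223/5).
Reduce top mod 5: now compute (3/5).
Reciprocity: 3 ≡ 3 and 5 ≡ 1 (mod 4), so (3/5) = +(5/3).
Reduce top mod 3: now compute (2/3).
Pull out 2: since 3 ≡ 3 (mod 8), (2/3) = -1.
Reached (1/3) = 1. Collecting the sign flips along the way, the symbol is -1.

-1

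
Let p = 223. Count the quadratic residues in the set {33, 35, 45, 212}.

2

(33/223) = +1 → QR.
(35/223) = -1 → non-residue.
(45/223) = -1 → non-residue.
(212/223) = +1 → QR.
Total quadratic residues among the 4: 2.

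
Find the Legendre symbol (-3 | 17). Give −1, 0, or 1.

First reduce: -3 ≡ 14 (mod 17).
Pull out 2: since 17 ≡ 1 (mod 8), (2/17) = +1.
Reciprocity: 7 ≡ 3 and 17 ≡ 1 (mod 4), so (7/17) = +(17/7).
Reduce top mod 7: now compute (3/7).
Reciprocity: 3 ≡ 3 and 7 ≡ 3 (mod 4), so (3/7) = −(7/3).
Reduce top mod 3: now compute (1/3).
Reached (1/3) = 1. Collecting the sign flips along the way, the symbol is -1.

-1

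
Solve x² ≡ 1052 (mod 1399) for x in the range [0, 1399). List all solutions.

673, 726

Since 1399 ≡ 3 (mod 4), a square root of 1052 is 1052^((1399+1)/4) = 1052^350 mod 1399.
Repeated squaring: 1052^2≡95, 1052^4≡631, 1052^8≡845, 1052^16≡535, 1052^32≡829, 1052^64≡332, 1052^128≡1102, 1052^256≡72 (mod 1399).
1052^350 = 1052^(256+64+16+8+4+2) ≡ 673 (mod 1399).
Check: 673² = 452929 ≡ 1052 (mod 1399). The two roots are 673 and 726.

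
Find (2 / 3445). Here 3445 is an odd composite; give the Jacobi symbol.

-1

Pull out 2: since 3445 ≡ 5 (mod 8), (2/3445) = -1.
Reached (1/3445) = 1. Collecting the sign flips along the way, the symbol is -1.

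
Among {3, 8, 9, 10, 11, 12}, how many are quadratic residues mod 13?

4

(3/13) = +1 → QR.
(8/13) = -1 → non-residue.
(9/13) = +1 → QR.
(10/13) = +1 → QR.
(11/13) = -1 → non-residue.
(12/13) = +1 → QR.
Total quadratic residues among the 6: 4.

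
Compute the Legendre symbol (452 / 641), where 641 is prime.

-1

Euler's criterion: (452/641) ≡ 452^320 (mod 641).
452^2 ≡ 466 (mod 641)
452^4 ≡ 498 (mod 641)
452^8 ≡ 578 (mod 641)
452^16 ≡ 123 (mod 641)
452^32 ≡ 386 (mod 641)
452^64 ≡ 284 (mod 641)
452^128 ≡ 531 (mod 641)
452^256 ≡ 562 (mod 641)
452^320 = 452^(256+64) ≡ 640 (mod 641).
Result is 640 ≡ −1, so (452/641) = −1.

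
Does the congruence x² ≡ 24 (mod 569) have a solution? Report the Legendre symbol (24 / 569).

Pull out 2^3: since 569 ≡ 1 (mod 8), (2/569) = +1, so (2/569)^3 = +1.
Reciprocity: 3 ≡ 3 and 569 ≡ 1 (mod 4), so (3/569) = +(569/3).
Reduce top mod 3: now compute (2/3).
Pull out 2: since 3 ≡ 3 (mod 8), (2/3) = -1.
Reached (1/3) = 1. Collecting the sign flips along the way, the symbol is -1.

-1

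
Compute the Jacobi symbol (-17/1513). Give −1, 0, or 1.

First reduce: -17 ≡ 1496 (mod 1513).
Pull out 2^3: since 1513 ≡ 1 (mod 8), (2/1513) = +1, so (2/1513)^3 = +1.
Reciprocity: 187 ≡ 3 and 1513 ≡ 1 (mod 4), so (187/1513) = +(1513/187).
Reduce top mod 187: now compute (17/187).
Reciprocity: 17 ≡ 1 and 187 ≡ 3 (mod 4), so (17/187) = +(187/17).
Reduce top mod 17: now compute (0/17).
Top reduces to 0: gcd > 1, so the symbol is 0.

0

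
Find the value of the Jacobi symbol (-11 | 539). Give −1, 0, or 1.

First reduce: -11 ≡ 528 (mod 539).
Pull out 2^4: since 539 ≡ 3 (mod 8), (2/539) = -1, so (2/539)^4 = +1.
Reciprocity: 33 ≡ 1 and 539 ≡ 3 (mod 4), so (33/539) = +(539/33).
Reduce top mod 33: now compute (11/33).
Reciprocity: 11 ≡ 3 and 33 ≡ 1 (mod 4), so (11/33) = +(33/11).
Reduce top mod 11: now compute (0/11).
Top reduces to 0: gcd > 1, so the symbol is 0.

0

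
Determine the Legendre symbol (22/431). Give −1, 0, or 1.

1

Pull out 2: since 431 ≡ 7 (mod 8), (2/431) = +1.
Reciprocity: 11 ≡ 3 and 431 ≡ 3 (mod 4), so (11/431) = −(431/11).
Reduce top mod 11: now compute (2/11).
Pull out 2: since 11 ≡ 3 (mod 8), (2/11) = -1.
Reached (1/11) = 1. Collecting the sign flips along the way, the symbol is +1.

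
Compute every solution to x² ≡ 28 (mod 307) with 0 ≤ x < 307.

Since 307 ≡ 3 (mod 4), a square root of 28 is 28^((307+1)/4) = 28^77 mod 307.
Repeated squaring: 28^2≡170, 28^4≡42, 28^8≡229, 28^16≡251, 28^32≡66, 28^64≡58 (mod 307).
28^77 = 28^(64+8+4+1) ≡ 86 (mod 307).
Check: 86² = 7396 ≡ 28 (mod 307). The two roots are 86 and 221.

86, 221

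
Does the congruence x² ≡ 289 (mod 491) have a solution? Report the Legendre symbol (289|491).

Euler's criterion: (289/491) ≡ 289^245 (mod 491).
289^2 ≡ 51 (mod 491)
289^4 ≡ 146 (mod 491)
289^8 ≡ 203 (mod 491)
289^16 ≡ 456 (mod 491)
289^32 ≡ 243 (mod 491)
289^64 ≡ 129 (mod 491)
289^128 ≡ 438 (mod 491)
289^245 = 289^(128+64+32+16+4+1) ≡ 1 (mod 491).
Result is 1, so (289/491) = 1.

1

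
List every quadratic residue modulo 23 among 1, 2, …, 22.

Square k = 1,…,11 (k and 23−k give the same square):
1²=1, 2²=4, 3²=9, 4²=16, 5²≡2, 6²≡13, 7²≡3, 8²≡18, 9²≡12, 10²≡8, 11²≡6 (mod 23).
So the quadratic residues mod 23 are {1, 2, 3, 4, 6, 8, 9, 12, 13, 16, 18}.

1,2,3,4,6,8,9,12,13,16,18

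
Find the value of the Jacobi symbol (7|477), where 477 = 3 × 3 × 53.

Reciprocity: 7 ≡ 3 and 477 ≡ 1 (mod 4), so (7/477) = +(477/7).
Reduce top mod 7: now compute (1/7).
Reached (1/7) = 1. Collecting the sign flips along the way, the symbol is +1.

1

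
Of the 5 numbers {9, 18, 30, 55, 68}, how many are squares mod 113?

(9/113) = +1 → QR.
(18/113) = +1 → QR.
(30/113) = +1 → QR.
(55/113) = -1 → non-residue.
(68/113) = -1 → non-residue.
Total quadratic residues among the 5: 3.

3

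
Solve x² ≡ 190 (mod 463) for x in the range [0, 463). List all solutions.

Since 463 ≡ 3 (mod 4), a square root of 190 is 190^((463+1)/4) = 190^116 mod 463.
Repeated squaring: 190^2≡449, 190^4≡196, 190^8≡450, 190^16≡169, 190^32≡318, 190^64≡190 (mod 463).
190^116 = 190^(64+32+16+4) ≡ 318 (mod 463).
Check: 318² = 101124 ≡ 190 (mod 463). The two roots are 145 and 318.

145, 318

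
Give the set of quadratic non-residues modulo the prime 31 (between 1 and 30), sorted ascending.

3,6,11,12,13,15,17,21,22,23,24,26,27,29,30

Square k = 1,…,15 (k and 31−k give the same square):
1²=1, 2²=4, 3²=9, 4²=16, 5²=25, 6²≡5, 7²≡18, 8²≡2, 9²≡19, 10²≡7, 11²≡28, 12²≡20, 13²≡14, 14²≡10, 15²≡8 (mod 31).
The residues are {1, 2, 4, 5, 7, 8, 9, 10, 14, 16, 18, 19, 20, 25, 28}; the non-residues are the remaining 15 nonzero classes.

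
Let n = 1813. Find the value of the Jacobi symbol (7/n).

Reciprocity: 7 ≡ 3 and 1813 ≡ 1 (mod 4), so (7/1813) = +(1813/7).
Reduce top mod 7: now compute (0/7).
Top reduces to 0: gcd > 1, so the symbol is 0.

0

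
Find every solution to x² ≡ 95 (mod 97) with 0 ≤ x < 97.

17, 80

97 ≡ 1 (mod 4), so we find a root by search.
Trying successive values, 17² = 289 ≡ 95 (mod 97). The other root is 97 − 17 = 80.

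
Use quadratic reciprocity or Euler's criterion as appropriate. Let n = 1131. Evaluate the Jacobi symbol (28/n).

Pull out 2^2: since 1131 ≡ 3 (mod 8), (2/1131) = -1, so (2/1131)^2 = +1.
Reciprocity: 7 ≡ 3 and 1131 ≡ 3 (mod 4), so (7/1131) = −(1131/7).
Reduce top mod 7: now compute (4/7).
Pull out 2^2: since 7 ≡ 7 (mod 8), (2/7) = +1, so (2/7)^2 = +1.
Reached (1/7) = 1. Collecting the sign flips along the way, the symbol is -1.

-1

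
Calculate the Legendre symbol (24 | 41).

Pull out 2^3: since 41 ≡ 1 (mod 8), (2/41) = +1, so (2/41)^3 = +1.
Reciprocity: 3 ≡ 3 and 41 ≡ 1 (mod 4), so (3/41) = +(41/3).
Reduce top mod 3: now compute (2/3).
Pull out 2: since 3 ≡ 3 (mod 8), (2/3) = -1.
Reached (1/3) = 1. Collecting the sign flips along the way, the symbol is -1.

-1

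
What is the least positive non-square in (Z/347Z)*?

(2/347) = −1, so 2 is the smallest positive non-residue mod 347.

2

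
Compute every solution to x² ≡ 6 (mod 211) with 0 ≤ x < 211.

46, 165

Since 211 ≡ 3 (mod 4), a square root of 6 is 6^((211+1)/4) = 6^53 mod 211.
Repeated squaring: 6^2≡36, 6^4≡30, 6^8≡56, 6^16≡182, 6^32≡208 (mod 211).
6^53 = 6^(32+16+4+1) ≡ 46 (mod 211).
Check: 46² = 2116 ≡ 6 (mod 211). The two roots are 46 and 165.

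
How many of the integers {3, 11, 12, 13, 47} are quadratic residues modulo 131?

(3/131) = +1 → QR.
(11/131) = +1 → QR.
(12/131) = +1 → QR.
(13/131) = +1 → QR.
(47/131) = -1 → non-residue.
Total quadratic residues among the 5: 4.

4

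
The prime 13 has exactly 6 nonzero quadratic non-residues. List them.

Square k = 1,…,6 (k and 13−k give the same square):
1²=1, 2²=4, 3²=9, 4²≡3, 5²≡12, 6²≡10 (mod 13).
The residues are {1, 3, 4, 9, 10, 12}; the non-residues are the remaining 6 nonzero classes.

2 5 6 7 8 11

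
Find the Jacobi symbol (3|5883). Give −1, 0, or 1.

Reciprocity: 3 ≡ 3 and 5883 ≡ 3 (mod 4), so (3/5883) = −(5883/3).
Reduce top mod 3: now compute (0/3).
Top reduces to 0: gcd > 1, so the symbol is 0.

0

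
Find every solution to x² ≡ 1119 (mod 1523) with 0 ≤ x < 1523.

Since 1523 ≡ 3 (mod 4), a square root of 1119 is 1119^((1523+1)/4) = 1119^381 mod 1523.
Repeated squaring: 1119^2≡255, 1119^4≡1059, 1119^8≡553, 1119^16≡1209, 1119^32≡1124, 1119^64≡809, 1119^128≡1114, 1119^256≡1274 (mod 1523).
1119^381 = 1119^(256+64+32+16+8+4+1) ≡ 246 (mod 1523).
Check: 246² = 60516 ≡ 1119 (mod 1523). The two roots are 246 and 1277.

246, 1277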